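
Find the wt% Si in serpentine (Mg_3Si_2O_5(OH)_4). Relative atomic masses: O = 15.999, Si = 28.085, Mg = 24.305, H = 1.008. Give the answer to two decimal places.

M(Mg_3Si_2O_5(OH)_4) = 277.108 g/mol.
Si contributes 2 × 28.085 = 56.170 g per mole.
56.170/277.108 = 0.2027 → 20.27%.

20.27 weight percent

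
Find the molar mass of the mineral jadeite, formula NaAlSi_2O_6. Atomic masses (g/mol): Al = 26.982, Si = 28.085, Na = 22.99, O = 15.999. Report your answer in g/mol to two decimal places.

Na: 1 × 22.99 = 22.9900
Al: 1 × 26.982 = 26.9820
Si: 2 × 28.085 = 56.1700
O: 6 × 15.999 = 95.9940
Summing the contributions gives the formula mass.

202.14 g/mol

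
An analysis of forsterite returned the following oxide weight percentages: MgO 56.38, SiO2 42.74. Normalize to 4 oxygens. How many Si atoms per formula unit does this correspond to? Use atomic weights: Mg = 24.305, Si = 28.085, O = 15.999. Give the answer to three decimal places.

1.008 Si apfu

MgO (M=40.304): mol = 1.39887; Mg = 1.39887, O = 1.39887.
SiO2 (M=60.083): mol = 0.71135; Si = 0.71135, O = 1.42270.
ΣO = 2.82157; factor = 4/ΣO = 1.41765.
Si apfu = 0.71135 × 1.41765 = 1.008.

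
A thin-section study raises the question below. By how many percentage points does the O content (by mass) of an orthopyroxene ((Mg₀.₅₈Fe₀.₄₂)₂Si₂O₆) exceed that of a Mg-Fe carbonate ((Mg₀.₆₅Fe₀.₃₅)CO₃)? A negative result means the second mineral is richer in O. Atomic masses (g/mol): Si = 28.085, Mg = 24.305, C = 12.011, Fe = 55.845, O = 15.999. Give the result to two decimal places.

-8.10 percentage points

M((Mg₀.₅₈Fe₀.₄₂)₂Si₂O₆) = 227.268 g/mol, so wt% O = 95.994/227.268 × 100 = 42.24%.
M((Mg₀.₆₅Fe₀.₃₅)CO₃) = 95.352 g/mol, so wt% O = 47.997/95.352 × 100 = 50.34%.
42.24 − 50.34 = -8.10 pp.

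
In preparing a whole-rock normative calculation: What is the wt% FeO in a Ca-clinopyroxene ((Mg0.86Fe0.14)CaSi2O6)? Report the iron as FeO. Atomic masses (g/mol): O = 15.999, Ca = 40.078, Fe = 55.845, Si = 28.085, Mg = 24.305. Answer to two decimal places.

4.55 wt%

M((Mg0.86Fe0.14)CaSi2O6) = 220.963 g/mol; M(FeO) = 71.844 g/mol.
Moles FeO per formula unit = 0.14 Fe ÷ 1 = 0.1400.
FeO fraction = (0.1400 × 71.844) / 220.963 = 10.058/220.963 = 0.0455.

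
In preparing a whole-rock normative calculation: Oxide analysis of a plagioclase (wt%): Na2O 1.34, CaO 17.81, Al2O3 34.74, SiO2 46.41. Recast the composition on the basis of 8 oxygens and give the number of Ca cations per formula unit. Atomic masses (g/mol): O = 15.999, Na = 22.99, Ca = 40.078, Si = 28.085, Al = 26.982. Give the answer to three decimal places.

0.874 Ca apfu

Na2O: 1.34/61.979 = 0.02162 mol → 0.04324 mol Na, 0.02162 mol O.
CaO: 17.81/56.077 = 0.31760 mol → 0.31760 mol Ca, 0.31760 mol O.
Al2O3: 34.74/101.961 = 0.34072 mol → 0.68144 mol Al, 1.02216 mol O.
SiO2: 46.41/60.083 = 0.77243 mol → 0.77243 mol Si, 1.54486 mol O.
Total oxygen = 2.90624 mol. Normalization factor = 8/2.90624 = 2.75270.
Ca per 8 O = 0.31760 × 2.75270 = 0.874.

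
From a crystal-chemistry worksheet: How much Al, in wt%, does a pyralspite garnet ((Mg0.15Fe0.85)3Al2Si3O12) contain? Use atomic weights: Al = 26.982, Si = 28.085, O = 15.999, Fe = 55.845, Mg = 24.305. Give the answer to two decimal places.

Formula mass = 0.45*24.305 + 2.55*55.845 + 2*26.982 + 3*28.085 + 12*15.999 = 483.549 g/mol, of which 53.964 g is Al.
So Al makes up 53.964/483.549 = 0.1116 of the mass, i.e. 11.16%.

11.16 wt%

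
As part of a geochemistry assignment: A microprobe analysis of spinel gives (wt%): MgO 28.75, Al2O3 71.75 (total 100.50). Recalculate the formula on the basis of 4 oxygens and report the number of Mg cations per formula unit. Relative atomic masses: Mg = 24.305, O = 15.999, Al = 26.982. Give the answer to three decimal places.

MgO: 28.75/40.304 = 0.71333 mol → 0.71333 mol Mg, 0.71333 mol O.
Al2O3: 71.75/101.961 = 0.70370 mol → 1.40740 mol Al, 2.11110 mol O.
Total oxygen = 2.82443 mol. Normalization factor = 4/2.82443 = 1.41621.
Mg per 4 O = 0.71333 × 1.41621 = 1.010.

1.010 Mg apfu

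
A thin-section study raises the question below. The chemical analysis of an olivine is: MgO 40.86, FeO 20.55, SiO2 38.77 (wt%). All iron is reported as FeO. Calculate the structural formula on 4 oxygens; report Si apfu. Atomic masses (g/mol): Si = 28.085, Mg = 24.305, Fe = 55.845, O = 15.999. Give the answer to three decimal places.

MgO (M=40.304): mol = 1.01380; Mg = 1.01380, O = 1.01380.
FeO (M=71.844): mol = 0.28604; Fe = 0.28604, O = 0.28604.
SiO2 (M=60.083): mol = 0.64527; Si = 0.64527, O = 1.29054.
ΣO = 2.59038; factor = 4/ΣO = 1.54417.
Si apfu = 0.64527 × 1.54417 = 0.996.

0.996 Si apfu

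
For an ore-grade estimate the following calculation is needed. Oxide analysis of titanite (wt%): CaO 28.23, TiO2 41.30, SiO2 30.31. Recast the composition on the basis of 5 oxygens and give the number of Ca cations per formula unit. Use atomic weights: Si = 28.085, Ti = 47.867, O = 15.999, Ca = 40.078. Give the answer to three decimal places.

0.988 Ca apfu

CaO: 28.23/56.077 = 0.50341 mol → 0.50341 mol Ca, 0.50341 mol O.
TiO2: 41.30/79.865 = 0.51712 mol → 0.51712 mol Ti, 1.03424 mol O.
SiO2: 30.31/60.083 = 0.50447 mol → 0.50447 mol Si, 1.00894 mol O.
Total oxygen = 2.54659 mol. Normalization factor = 5/2.54659 = 1.96341.
Ca per 5 O = 0.50341 × 1.96341 = 0.988.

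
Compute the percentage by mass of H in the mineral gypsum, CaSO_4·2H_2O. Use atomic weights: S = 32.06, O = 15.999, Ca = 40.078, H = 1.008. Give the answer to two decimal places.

2.34 weight percent

Formula mass = 1×40.078 + 1×32.06 + 6×15.999 + 4×1.008 = 172.164 g/mol, of which 4.032 g is H.
So H makes up 4.032/172.164 = 0.0234 of the mass, i.e. 2.34%.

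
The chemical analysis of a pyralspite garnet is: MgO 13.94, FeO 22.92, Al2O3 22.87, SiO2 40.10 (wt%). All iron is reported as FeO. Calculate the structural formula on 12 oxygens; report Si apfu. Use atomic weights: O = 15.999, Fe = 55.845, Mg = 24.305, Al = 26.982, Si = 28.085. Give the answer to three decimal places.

2.997 Si apfu

13.94 wt% MgO ÷ 40.304 g/mol = 0.34587 mol, giving 0.34587 Mg and 0.34587 O.
22.92 wt% FeO ÷ 71.844 g/mol = 0.31902 mol, giving 0.31902 Fe and 0.31902 O.
22.87 wt% Al2O3 ÷ 101.961 g/mol = 0.22430 mol, giving 0.44860 Al and 0.67290 O.
40.10 wt% SiO2 ÷ 60.083 g/mol = 0.66741 mol, giving 0.66741 Si and 1.33482 O.
Oxygen sums to 2.67261; scaling by 12/2.67261 = 4.48999 puts the formula on 12 O.
Si: 0.66741 × 4.48999 = 2.997 atoms per formula unit.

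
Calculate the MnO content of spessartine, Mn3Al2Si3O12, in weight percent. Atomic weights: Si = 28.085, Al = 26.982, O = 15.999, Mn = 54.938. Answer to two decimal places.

M(Mn3Al2Si3O12) = 495.021 g/mol; M(MnO) = 70.937 g/mol.
Moles MnO per formula unit = 3 Mn ÷ 1 = 3.0000.
MnO fraction = (3.0000 × 70.937) / 495.021 = 212.811/495.021 = 0.4299.

42.99 wt%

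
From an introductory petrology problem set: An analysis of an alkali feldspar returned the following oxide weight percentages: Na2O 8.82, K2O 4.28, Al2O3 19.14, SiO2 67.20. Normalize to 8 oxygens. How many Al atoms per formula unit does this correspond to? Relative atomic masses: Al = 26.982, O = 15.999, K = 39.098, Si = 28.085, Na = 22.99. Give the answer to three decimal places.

Na2O: 8.82/61.979 = 0.14231 mol → 0.28462 mol Na, 0.14231 mol O.
K2O: 4.28/94.195 = 0.04544 mol → 0.09088 mol K, 0.04544 mol O.
Al2O3: 19.14/101.961 = 0.18772 mol → 0.37544 mol Al, 0.56316 mol O.
SiO2: 67.20/60.083 = 1.11845 mol → 1.11845 mol Si, 2.23690 mol O.
Total oxygen = 2.98781 mol. Normalization factor = 8/2.98781 = 2.67755.
Al per 8 O = 0.37544 × 2.67755 = 1.005.

1.005 Al apfu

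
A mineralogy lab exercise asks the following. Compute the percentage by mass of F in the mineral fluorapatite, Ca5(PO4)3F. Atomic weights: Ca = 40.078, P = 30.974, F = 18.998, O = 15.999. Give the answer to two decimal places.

3.77 wt%

Molar mass of Ca5(PO4)3F: 5×40.078 + 3×30.974 + 12×15.999 + 1×18.998 = 504.298 g/mol.
Mass of F per formula unit: 1 × 18.998 = 18.998 g.
Weight fraction F = 18.998 / 504.298 = 0.0377.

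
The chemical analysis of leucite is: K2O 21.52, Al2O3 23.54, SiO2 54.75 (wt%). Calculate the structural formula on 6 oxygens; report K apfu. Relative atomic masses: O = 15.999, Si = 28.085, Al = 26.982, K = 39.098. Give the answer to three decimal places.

21.52 wt% K2O ÷ 94.195 g/mol = 0.22846 mol, giving 0.45692 K and 0.22846 O.
23.54 wt% Al2O3 ÷ 101.961 g/mol = 0.23087 mol, giving 0.46174 Al and 0.69261 O.
54.75 wt% SiO2 ÷ 60.083 g/mol = 0.91124 mol, giving 0.91124 Si and 1.82248 O.
Oxygen sums to 2.74355; scaling by 6/2.74355 = 2.18695 puts the formula on 6 O.
K: 0.45692 × 2.18695 = 0.999 atoms per formula unit.

0.999 K apfu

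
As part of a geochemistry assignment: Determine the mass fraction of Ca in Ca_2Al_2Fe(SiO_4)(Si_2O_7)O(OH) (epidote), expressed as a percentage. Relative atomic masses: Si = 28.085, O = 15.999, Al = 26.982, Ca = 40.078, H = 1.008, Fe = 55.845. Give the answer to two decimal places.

M(Ca_2Al_2Fe(SiO_4)(Si_2O_7)O(OH)) = 483.215 g/mol.
Ca contributes 2 × 40.078 = 80.156 g per mole.
80.156/483.215 = 0.1659 → 16.59%.

16.59 mass %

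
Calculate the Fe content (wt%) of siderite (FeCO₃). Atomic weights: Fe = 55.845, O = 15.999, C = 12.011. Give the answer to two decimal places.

48.20 wt%

Molar mass of FeCO₃: 1*55.845 + 1*12.011 + 3*15.999 = 115.853 g/mol.
Mass of Fe per formula unit: 1 × 55.845 = 55.845 g.
Weight fraction Fe = 55.845 / 115.853 = 0.4820.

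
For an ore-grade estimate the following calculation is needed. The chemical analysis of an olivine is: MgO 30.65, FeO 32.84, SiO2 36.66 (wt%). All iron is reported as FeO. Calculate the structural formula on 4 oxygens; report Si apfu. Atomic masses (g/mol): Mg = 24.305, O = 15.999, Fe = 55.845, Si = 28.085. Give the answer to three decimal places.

1.001 Si apfu

30.65 wt% MgO ÷ 40.304 g/mol = 0.76047 mol, giving 0.76047 Mg and 0.76047 O.
32.84 wt% FeO ÷ 71.844 g/mol = 0.45710 mol, giving 0.45710 Fe and 0.45710 O.
36.66 wt% SiO2 ÷ 60.083 g/mol = 0.61016 mol, giving 0.61016 Si and 1.22032 O.
Oxygen sums to 2.43789; scaling by 4/2.43789 = 1.64076 puts the formula on 4 O.
Si: 0.61016 × 1.64076 = 1.001 atoms per formula unit.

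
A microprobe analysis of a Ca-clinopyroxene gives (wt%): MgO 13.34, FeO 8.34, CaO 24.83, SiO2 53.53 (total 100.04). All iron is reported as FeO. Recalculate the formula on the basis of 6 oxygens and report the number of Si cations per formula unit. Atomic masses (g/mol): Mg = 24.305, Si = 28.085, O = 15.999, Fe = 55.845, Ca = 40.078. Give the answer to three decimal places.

MgO (M=40.304): mol = 0.33098; Mg = 0.33098, O = 0.33098.
FeO (M=71.844): mol = 0.11608; Fe = 0.11608, O = 0.11608.
CaO (M=56.077): mol = 0.44278; Ca = 0.44278, O = 0.44278.
SiO2 (M=60.083): mol = 0.89093; Si = 0.89093, O = 1.78186.
ΣO = 2.67170; factor = 6/ΣO = 2.24576.
Si apfu = 0.89093 × 2.24576 = 2.001.

2.001 Si apfu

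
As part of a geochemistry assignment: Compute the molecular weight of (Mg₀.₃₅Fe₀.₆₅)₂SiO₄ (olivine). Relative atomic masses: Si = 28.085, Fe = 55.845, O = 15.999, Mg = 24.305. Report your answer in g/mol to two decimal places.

M = 0.70×24.305 + 1.30×55.845 + 1×28.085 + 4×15.999

181.69 g/mol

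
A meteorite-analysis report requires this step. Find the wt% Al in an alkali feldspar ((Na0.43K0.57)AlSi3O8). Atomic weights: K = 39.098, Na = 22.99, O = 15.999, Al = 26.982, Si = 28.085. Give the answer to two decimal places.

9.94 wt%

Formula mass = 0.43×22.99 + 0.57×39.098 + 1×26.982 + 3×28.085 + 8×15.999 = 271.401 g/mol, of which 26.982 g is Al.
So Al makes up 26.982/271.401 = 0.0994 of the mass, i.e. 9.94%.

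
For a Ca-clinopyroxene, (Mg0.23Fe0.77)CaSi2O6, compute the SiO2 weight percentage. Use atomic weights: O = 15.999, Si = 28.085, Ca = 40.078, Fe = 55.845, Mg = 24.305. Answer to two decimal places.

Formula mass = 240.833 g/mol.
2 Si → 2.0000 mol SiO2 per formula unit; M(SiO2) = 60.083, so SiO2 mass = 120.166 g.
120.166/240.833 × 100 = 49.90 wt%.

49.90 wt%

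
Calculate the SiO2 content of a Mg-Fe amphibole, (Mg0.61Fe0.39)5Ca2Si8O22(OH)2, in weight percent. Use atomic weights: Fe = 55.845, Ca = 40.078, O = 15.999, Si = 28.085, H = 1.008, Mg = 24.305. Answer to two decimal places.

55.00 wt%

Formula mass = 873.856 g/mol.
8 Si → 8.0000 mol SiO2 per formula unit; M(SiO2) = 60.083, so SiO2 mass = 480.664 g.
480.664/873.856 × 100 = 55.00 wt%.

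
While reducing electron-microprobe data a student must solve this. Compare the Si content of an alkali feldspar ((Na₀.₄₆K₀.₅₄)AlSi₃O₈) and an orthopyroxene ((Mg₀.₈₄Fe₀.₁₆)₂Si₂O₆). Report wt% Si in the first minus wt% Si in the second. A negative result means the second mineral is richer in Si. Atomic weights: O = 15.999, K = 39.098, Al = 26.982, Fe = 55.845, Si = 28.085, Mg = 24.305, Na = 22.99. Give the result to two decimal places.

4.46 percentage points

M((Na₀.₄₆K₀.₅₄)AlSi₃O₈) = 270.917 g/mol, so wt% Si = 84.255/270.917 × 100 = 31.10%.
M((Mg₀.₈₄Fe₀.₁₆)₂Si₂O₆) = 210.867 g/mol, so wt% Si = 56.170/210.867 × 100 = 26.64%.
31.10 − 26.64 = 4.46 pp.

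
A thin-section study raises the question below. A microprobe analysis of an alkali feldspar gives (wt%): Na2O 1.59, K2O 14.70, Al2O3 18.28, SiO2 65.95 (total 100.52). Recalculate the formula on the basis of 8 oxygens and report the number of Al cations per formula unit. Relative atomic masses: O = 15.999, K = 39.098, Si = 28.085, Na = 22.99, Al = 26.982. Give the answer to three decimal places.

0.984 Al apfu

Na2O: 1.59/61.979 = 0.02565 mol → 0.05130 mol Na, 0.02565 mol O.
K2O: 14.70/94.195 = 0.15606 mol → 0.31212 mol K, 0.15606 mol O.
Al2O3: 18.28/101.961 = 0.17928 mol → 0.35856 mol Al, 0.53784 mol O.
SiO2: 65.95/60.083 = 1.09765 mol → 1.09765 mol Si, 2.19530 mol O.
Total oxygen = 2.91485 mol. Normalization factor = 8/2.91485 = 2.74457.
Al per 8 O = 0.35856 × 2.74457 = 0.984.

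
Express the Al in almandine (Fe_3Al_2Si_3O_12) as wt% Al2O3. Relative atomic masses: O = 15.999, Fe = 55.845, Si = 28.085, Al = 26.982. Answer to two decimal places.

Formula mass = 497.742 g/mol.
2 Al → 1.0000 mol Al2O3 per formula unit; M(Al2O3) = 101.961, so Al2O3 mass = 101.961 g.
101.961/497.742 × 100 = 20.48 wt%.

20.48 wt%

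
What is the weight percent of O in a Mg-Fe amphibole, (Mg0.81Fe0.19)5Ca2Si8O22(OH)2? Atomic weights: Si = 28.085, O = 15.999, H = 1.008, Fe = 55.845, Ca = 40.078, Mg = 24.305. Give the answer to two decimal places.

45.59 mass %

M((Mg0.81Fe0.19)5Ca2Si8O22(OH)2) = 842.316 g/mol.
O contributes 24 × 15.999 = 383.976 g per mole.
383.976/842.316 = 0.4559 → 45.59%.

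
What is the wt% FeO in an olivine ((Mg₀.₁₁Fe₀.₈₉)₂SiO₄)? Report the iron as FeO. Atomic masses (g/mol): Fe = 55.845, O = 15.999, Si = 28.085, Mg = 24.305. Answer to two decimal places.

Molar mass of (Mg₀.₁₁Fe₀.₈₉)₂SiO₄ = 0.22×24.305 + 1.78×55.845 + 1×28.085 + 4×15.999 = 196.832 g/mol.
Each formula unit contains 1.78 Fe, equivalent to 1.78/1 = 1.7800 mol FeO.
M(FeO) = 1×55.845 + 1×15.999 = 71.844 g/mol.
Mass of FeO per formula unit = 1.7800 × 71.844 = 127.882 g.
FeO wt% = 127.882 / 196.832 × 100 = 64.97%.

64.97 wt%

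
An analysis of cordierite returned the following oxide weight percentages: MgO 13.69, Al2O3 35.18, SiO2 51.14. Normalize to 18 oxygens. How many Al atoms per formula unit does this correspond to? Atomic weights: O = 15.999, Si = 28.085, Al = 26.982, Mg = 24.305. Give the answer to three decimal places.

4.037 Al apfu

MgO (M=40.304): mol = 0.33967; Mg = 0.33967, O = 0.33967.
Al2O3 (M=101.961): mol = 0.34503; Al = 0.69006, O = 1.03509.
SiO2 (M=60.083): mol = 0.85116; Si = 0.85116, O = 1.70232.
ΣO = 3.07708; factor = 18/ΣO = 5.84970.
Al apfu = 0.69006 × 5.84970 = 4.037.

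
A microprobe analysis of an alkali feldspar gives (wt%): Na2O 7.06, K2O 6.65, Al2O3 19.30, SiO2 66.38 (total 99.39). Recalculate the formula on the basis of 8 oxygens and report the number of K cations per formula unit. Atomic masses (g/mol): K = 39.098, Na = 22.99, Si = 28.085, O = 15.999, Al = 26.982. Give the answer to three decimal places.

0.381 K apfu

Na2O: 7.06/61.979 = 0.11391 mol → 0.22782 mol Na, 0.11391 mol O.
K2O: 6.65/94.195 = 0.07060 mol → 0.14120 mol K, 0.07060 mol O.
Al2O3: 19.30/101.961 = 0.18929 mol → 0.37858 mol Al, 0.56787 mol O.
SiO2: 66.38/60.083 = 1.10481 mol → 1.10481 mol Si, 2.20962 mol O.
Total oxygen = 2.96200 mol. Normalization factor = 8/2.96200 = 2.70088.
K per 8 O = 0.14120 × 2.70088 = 0.381.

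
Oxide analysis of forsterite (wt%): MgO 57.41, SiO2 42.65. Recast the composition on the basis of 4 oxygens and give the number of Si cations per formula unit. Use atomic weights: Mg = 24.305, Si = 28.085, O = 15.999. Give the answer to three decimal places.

0.998 Si apfu

57.41 wt% MgO ÷ 40.304 g/mol = 1.42442 mol, giving 1.42442 Mg and 1.42442 O.
42.65 wt% SiO2 ÷ 60.083 g/mol = 0.70985 mol, giving 0.70985 Si and 1.41970 O.
Oxygen sums to 2.84412; scaling by 4/2.84412 = 1.40641 puts the formula on 4 O.
Si: 0.70985 × 1.40641 = 0.998 atoms per formula unit.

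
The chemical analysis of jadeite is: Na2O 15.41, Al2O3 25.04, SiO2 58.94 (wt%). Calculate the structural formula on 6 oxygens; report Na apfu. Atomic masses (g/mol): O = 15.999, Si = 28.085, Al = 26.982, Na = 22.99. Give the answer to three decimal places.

Na2O (M=61.979): mol = 0.24863; Na = 0.49726, O = 0.24863.
Al2O3 (M=101.961): mol = 0.24558; Al = 0.49116, O = 0.73674.
SiO2 (M=60.083): mol = 0.98098; Si = 0.98098, O = 1.96196.
ΣO = 2.94733; factor = 6/ΣO = 2.03574.
Na apfu = 0.49726 × 2.03574 = 1.012.

1.012 Na apfu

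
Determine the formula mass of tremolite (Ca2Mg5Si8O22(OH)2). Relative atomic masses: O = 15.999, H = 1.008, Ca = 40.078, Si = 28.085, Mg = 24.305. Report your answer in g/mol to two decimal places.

812.35 g/mol

M = 2·40.078 + 5·24.305 + 8·28.085 + 24·15.999 + 2·1.008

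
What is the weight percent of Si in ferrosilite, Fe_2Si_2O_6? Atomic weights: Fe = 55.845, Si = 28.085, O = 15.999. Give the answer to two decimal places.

M(Fe_2Si_2O_6) = 263.854 g/mol.
Si contributes 2 × 28.085 = 56.170 g per mole.
56.170/263.854 = 0.2129 → 21.29%.

21.29 weight percent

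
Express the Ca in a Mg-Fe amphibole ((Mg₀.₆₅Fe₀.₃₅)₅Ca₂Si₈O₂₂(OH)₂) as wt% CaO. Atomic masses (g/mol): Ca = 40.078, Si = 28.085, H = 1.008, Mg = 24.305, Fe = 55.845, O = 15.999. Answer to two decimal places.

12.93 wt%

Molar mass of (Mg₀.₆₅Fe₀.₃₅)₅Ca₂Si₈O₂₂(OH)₂ = 3.25·24.305 + 1.75·55.845 + 2·40.078 + 8·28.085 + 24·15.999 + 2·1.008 = 867.548 g/mol.
Each formula unit contains 2 Ca, equivalent to 2/1 = 2.0000 mol CaO.
M(CaO) = 1×40.078 + 1×15.999 = 56.077 g/mol.
Mass of CaO per formula unit = 2.0000 × 56.077 = 112.154 g.
CaO wt% = 112.154 / 867.548 × 100 = 12.93%.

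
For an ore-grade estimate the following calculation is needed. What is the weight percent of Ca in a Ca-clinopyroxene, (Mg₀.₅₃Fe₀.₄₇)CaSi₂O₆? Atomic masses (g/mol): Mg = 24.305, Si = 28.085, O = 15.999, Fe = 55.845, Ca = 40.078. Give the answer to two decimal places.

17.32 mass %

Molar mass of (Mg₀.₅₃Fe₀.₄₇)CaSi₂O₆: 0.53·24.305 + 0.47·55.845 + 1·40.078 + 2·28.085 + 6·15.999 = 231.371 g/mol.
Mass of Ca per formula unit: 1 × 40.078 = 40.078 g.
Weight fraction Ca = 40.078 / 231.371 = 0.1732.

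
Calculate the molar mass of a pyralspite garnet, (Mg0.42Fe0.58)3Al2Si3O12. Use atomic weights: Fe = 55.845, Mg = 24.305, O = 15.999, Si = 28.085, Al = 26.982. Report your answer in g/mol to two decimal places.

458.00 g/mol

The formula mass is the sum 1.26*24.305 + 1.74*55.845 + 2*26.982 + 3*28.085 + 12*15.999.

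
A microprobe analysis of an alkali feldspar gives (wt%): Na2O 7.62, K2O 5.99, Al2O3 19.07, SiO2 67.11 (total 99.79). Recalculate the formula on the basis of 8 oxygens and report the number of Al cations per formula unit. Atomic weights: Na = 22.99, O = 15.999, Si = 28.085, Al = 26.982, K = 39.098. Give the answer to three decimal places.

1.004 Al apfu

Na2O (M=61.979): mol = 0.12294; Na = 0.24588, O = 0.12294.
K2O (M=94.195): mol = 0.06359; K = 0.12718, O = 0.06359.
Al2O3 (M=101.961): mol = 0.18703; Al = 0.37406, O = 0.56109.
SiO2 (M=60.083): mol = 1.11695; Si = 1.11695, O = 2.23390.
ΣO = 2.98152; factor = 8/ΣO = 2.68320.
Al apfu = 0.37406 × 2.68320 = 1.004.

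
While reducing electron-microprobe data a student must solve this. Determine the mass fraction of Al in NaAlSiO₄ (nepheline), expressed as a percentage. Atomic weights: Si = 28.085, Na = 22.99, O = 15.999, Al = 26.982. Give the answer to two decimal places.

Formula mass = 1·22.99 + 1·26.982 + 1·28.085 + 4·15.999 = 142.053 g/mol, of which 26.982 g is Al.
So Al makes up 26.982/142.053 = 0.1899 of the mass, i.e. 18.99%.

18.99 weight percent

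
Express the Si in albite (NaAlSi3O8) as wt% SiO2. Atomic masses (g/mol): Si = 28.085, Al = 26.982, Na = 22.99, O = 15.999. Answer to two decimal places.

Molar mass of NaAlSi3O8 = 1×22.99 + 1×26.982 + 3×28.085 + 8×15.999 = 262.219 g/mol.
Each formula unit contains 3 Si, equivalent to 3/1 = 3.0000 mol SiO2.
M(SiO2) = 1×28.085 + 2×15.999 = 60.083 g/mol.
Mass of SiO2 per formula unit = 3.0000 × 60.083 = 180.249 g.
SiO2 wt% = 180.249 / 262.219 × 100 = 68.74%.

68.74 wt%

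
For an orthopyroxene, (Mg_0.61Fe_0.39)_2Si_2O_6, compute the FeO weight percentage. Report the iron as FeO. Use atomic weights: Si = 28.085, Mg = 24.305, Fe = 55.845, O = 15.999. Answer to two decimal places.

M((Mg_0.61Fe_0.39)_2Si_2O_6) = 225.375 g/mol; M(FeO) = 71.844 g/mol.
Moles FeO per formula unit = 0.78 Fe ÷ 1 = 0.7800.
FeO fraction = (0.7800 × 71.844) / 225.375 = 56.038/225.375 = 0.2486.

24.86 wt%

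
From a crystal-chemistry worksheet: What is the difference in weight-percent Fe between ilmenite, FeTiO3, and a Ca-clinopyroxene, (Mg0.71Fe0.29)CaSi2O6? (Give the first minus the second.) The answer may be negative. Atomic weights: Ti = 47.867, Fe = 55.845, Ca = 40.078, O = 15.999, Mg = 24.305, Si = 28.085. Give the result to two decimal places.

Fe in FeTiO3: molar mass 151.709 g/mol; 1×55.845 = 55.845 g → 36.81 wt%.
Fe in (Mg0.71Fe0.29)CaSi2O6: molar mass 225.694 g/mol; 0.29×55.845 = 16.195 g → 7.18 wt%.
Difference = 36.81 − 7.18 = 29.63 percentage points.

29.63 percentage points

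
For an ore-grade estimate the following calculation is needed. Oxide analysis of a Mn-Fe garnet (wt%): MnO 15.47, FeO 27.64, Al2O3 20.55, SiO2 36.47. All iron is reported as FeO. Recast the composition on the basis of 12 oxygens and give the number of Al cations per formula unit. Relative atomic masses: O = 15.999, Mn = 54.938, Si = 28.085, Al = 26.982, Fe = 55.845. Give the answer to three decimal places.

1.998 Al apfu

15.47 wt% MnO ÷ 70.937 g/mol = 0.21808 mol, giving 0.21808 Mn and 0.21808 O.
27.64 wt% FeO ÷ 71.844 g/mol = 0.38472 mol, giving 0.38472 Fe and 0.38472 O.
20.55 wt% Al2O3 ÷ 101.961 g/mol = 0.20155 mol, giving 0.40310 Al and 0.60465 O.
36.47 wt% SiO2 ÷ 60.083 g/mol = 0.60699 mol, giving 0.60699 Si and 1.21398 O.
Oxygen sums to 2.42143; scaling by 12/2.42143 = 4.95575 puts the formula on 12 O.
Al: 0.40310 × 4.95575 = 1.998 atoms per formula unit.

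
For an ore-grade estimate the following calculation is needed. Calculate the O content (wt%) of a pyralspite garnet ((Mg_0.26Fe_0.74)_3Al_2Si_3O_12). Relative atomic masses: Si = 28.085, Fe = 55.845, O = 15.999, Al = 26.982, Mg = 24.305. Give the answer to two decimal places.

Formula mass = 0.78*24.305 + 2.22*55.845 + 2*26.982 + 3*28.085 + 12*15.999 = 473.141 g/mol, of which 191.988 g is O.
So O makes up 191.988/473.141 = 0.4058 of the mass, i.e. 40.58%.

40.58 wt%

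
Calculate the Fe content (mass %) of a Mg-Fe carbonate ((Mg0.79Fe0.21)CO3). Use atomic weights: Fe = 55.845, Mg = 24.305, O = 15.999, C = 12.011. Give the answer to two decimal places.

Formula mass = 0.79*24.305 + 0.21*55.845 + 1*12.011 + 3*15.999 = 90.936 g/mol, of which 11.727 g is Fe.
So Fe makes up 11.727/90.936 = 0.1290 of the mass, i.e. 12.90%.

12.90 mass %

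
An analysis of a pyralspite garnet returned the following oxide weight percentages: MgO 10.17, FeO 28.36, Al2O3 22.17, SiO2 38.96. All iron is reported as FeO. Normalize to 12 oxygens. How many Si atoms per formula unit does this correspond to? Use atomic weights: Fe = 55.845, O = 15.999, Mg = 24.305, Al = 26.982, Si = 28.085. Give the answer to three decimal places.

2.997 Si apfu

MgO: 10.17/40.304 = 0.25233 mol → 0.25233 mol Mg, 0.25233 mol O.
FeO: 28.36/71.844 = 0.39474 mol → 0.39474 mol Fe, 0.39474 mol O.
Al2O3: 22.17/101.961 = 0.21744 mol → 0.43488 mol Al, 0.65232 mol O.
SiO2: 38.96/60.083 = 0.64844 mol → 0.64844 mol Si, 1.29688 mol O.
Total oxygen = 2.59627 mol. Normalization factor = 12/2.59627 = 4.62202.
Si per 12 O = 0.64844 × 4.62202 = 2.997.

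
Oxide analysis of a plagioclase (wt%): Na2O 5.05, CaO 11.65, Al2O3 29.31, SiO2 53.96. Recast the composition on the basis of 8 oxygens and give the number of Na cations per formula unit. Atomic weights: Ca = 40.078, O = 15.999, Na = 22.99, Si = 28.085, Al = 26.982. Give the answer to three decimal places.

0.442 Na apfu

Na2O (M=61.979): mol = 0.08148; Na = 0.16296, O = 0.08148.
CaO (M=56.077): mol = 0.20775; Ca = 0.20775, O = 0.20775.
Al2O3 (M=101.961): mol = 0.28746; Al = 0.57492, O = 0.86238.
SiO2 (M=60.083): mol = 0.89809; Si = 0.89809, O = 1.79618.
ΣO = 2.94779; factor = 8/ΣO = 2.71390.
Na apfu = 0.16296 × 2.71390 = 0.442.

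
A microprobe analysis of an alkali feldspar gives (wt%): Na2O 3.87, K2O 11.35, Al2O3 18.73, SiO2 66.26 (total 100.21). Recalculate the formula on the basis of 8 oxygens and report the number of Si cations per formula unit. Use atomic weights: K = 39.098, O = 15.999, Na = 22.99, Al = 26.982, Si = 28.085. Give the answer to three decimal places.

3.87 wt% Na2O ÷ 61.979 g/mol = 0.06244 mol, giving 0.12488 Na and 0.06244 O.
11.35 wt% K2O ÷ 94.195 g/mol = 0.12049 mol, giving 0.24098 K and 0.12049 O.
18.73 wt% Al2O3 ÷ 101.961 g/mol = 0.18370 mol, giving 0.36740 Al and 0.55110 O.
66.26 wt% SiO2 ÷ 60.083 g/mol = 1.10281 mol, giving 1.10281 Si and 2.20562 O.
Oxygen sums to 2.93965; scaling by 8/2.93965 = 2.72141 puts the formula on 8 O.
Si: 1.10281 × 2.72141 = 3.001 atoms per formula unit.

3.001 Si apfu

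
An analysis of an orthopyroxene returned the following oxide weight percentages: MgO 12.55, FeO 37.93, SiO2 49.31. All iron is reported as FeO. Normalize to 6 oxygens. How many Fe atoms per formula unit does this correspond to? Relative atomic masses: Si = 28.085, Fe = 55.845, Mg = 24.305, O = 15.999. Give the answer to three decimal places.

1.277 Fe apfu

12.55 wt% MgO ÷ 40.304 g/mol = 0.31138 mol, giving 0.31138 Mg and 0.31138 O.
37.93 wt% FeO ÷ 71.844 g/mol = 0.52795 mol, giving 0.52795 Fe and 0.52795 O.
49.31 wt% SiO2 ÷ 60.083 g/mol = 0.82070 mol, giving 0.82070 Si and 1.64140 O.
Oxygen sums to 2.48073; scaling by 6/2.48073 = 2.41864 puts the formula on 6 O.
Fe: 0.52795 × 2.41864 = 1.277 atoms per formula unit.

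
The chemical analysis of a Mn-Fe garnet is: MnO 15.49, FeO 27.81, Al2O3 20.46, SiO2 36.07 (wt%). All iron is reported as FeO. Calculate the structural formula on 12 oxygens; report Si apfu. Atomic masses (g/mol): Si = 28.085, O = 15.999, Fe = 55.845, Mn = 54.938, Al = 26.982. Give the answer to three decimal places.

MnO (M=70.937): mol = 0.21836; Mn = 0.21836, O = 0.21836.
FeO (M=71.844): mol = 0.38709; Fe = 0.38709, O = 0.38709.
Al2O3 (M=101.961): mol = 0.20066; Al = 0.40132, O = 0.60198.
SiO2 (M=60.083): mol = 0.60034; Si = 0.60034, O = 1.20068.
ΣO = 2.40811; factor = 12/ΣO = 4.98316.
Si apfu = 0.60034 × 4.98316 = 2.992.

2.992 Si apfu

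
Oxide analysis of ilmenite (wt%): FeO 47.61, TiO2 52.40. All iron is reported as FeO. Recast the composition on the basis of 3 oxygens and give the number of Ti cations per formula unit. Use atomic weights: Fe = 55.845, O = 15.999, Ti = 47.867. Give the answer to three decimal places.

FeO: 47.61/71.844 = 0.66269 mol → 0.66269 mol Fe, 0.66269 mol O.
TiO2: 52.40/79.865 = 0.65611 mol → 0.65611 mol Ti, 1.31222 mol O.
Total oxygen = 1.97491 mol. Normalization factor = 3/1.97491 = 1.51906.
Ti per 3 O = 0.65611 × 1.51906 = 0.997.

0.997 Ti apfu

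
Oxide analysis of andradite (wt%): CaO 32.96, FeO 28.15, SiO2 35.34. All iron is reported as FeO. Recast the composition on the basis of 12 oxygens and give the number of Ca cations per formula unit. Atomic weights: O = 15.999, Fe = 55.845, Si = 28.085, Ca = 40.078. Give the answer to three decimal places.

CaO: 32.96/56.077 = 0.58776 mol → 0.58776 mol Ca, 0.58776 mol O.
FeO: 28.15/71.844 = 0.39182 mol → 0.39182 mol Fe, 0.39182 mol O.
SiO2: 35.34/60.083 = 0.58819 mol → 0.58819 mol Si, 1.17638 mol O.
Total oxygen = 2.15596 mol. Normalization factor = 12/2.15596 = 5.56597.
Ca per 12 O = 0.58776 × 5.56597 = 3.271.

3.271 Ca apfu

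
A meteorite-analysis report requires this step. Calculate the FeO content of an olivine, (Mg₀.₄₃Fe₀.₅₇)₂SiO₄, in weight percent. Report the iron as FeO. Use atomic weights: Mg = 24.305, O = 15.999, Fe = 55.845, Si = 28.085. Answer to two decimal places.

Molar mass of (Mg₀.₄₃Fe₀.₅₇)₂SiO₄ = 0.86*24.305 + 1.14*55.845 + 1*28.085 + 4*15.999 = 176.647 g/mol.
Each formula unit contains 1.14 Fe, equivalent to 1.14/1 = 1.1400 mol FeO.
M(FeO) = 1×55.845 + 1×15.999 = 71.844 g/mol.
Mass of FeO per formula unit = 1.1400 × 71.844 = 81.902 g.
FeO wt% = 81.902 / 176.647 × 100 = 46.36%.

46.36 wt%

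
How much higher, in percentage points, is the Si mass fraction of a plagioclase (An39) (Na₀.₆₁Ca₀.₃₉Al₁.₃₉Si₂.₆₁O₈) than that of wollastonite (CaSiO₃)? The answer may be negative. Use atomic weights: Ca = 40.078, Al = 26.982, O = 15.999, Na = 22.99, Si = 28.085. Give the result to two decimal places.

3.13 percentage points

Si in Na₀.₆₁Ca₀.₃₉Al₁.₃₉Si₂.₆₁O₈: molar mass 268.453 g/mol; 2.61×28.085 = 73.302 g → 27.31 wt%.
Si in CaSiO₃: molar mass 116.160 g/mol; 1×28.085 = 28.085 g → 24.18 wt%.
Difference = 27.31 − 24.18 = 3.13 percentage points.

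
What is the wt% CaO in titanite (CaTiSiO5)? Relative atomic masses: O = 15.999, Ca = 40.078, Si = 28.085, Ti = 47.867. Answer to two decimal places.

M(CaTiSiO5) = 196.025 g/mol; M(CaO) = 56.077 g/mol.
Moles CaO per formula unit = 1 Ca ÷ 1 = 1.0000.
CaO fraction = (1.0000 × 56.077) / 196.025 = 56.077/196.025 = 0.2861.

28.61 wt%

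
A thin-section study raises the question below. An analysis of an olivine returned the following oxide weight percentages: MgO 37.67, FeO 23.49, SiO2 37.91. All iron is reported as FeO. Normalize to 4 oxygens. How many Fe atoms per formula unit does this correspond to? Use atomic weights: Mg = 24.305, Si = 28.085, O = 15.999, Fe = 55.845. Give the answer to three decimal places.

37.67 wt% MgO ÷ 40.304 g/mol = 0.93465 mol, giving 0.93465 Mg and 0.93465 O.
23.49 wt% FeO ÷ 71.844 g/mol = 0.32696 mol, giving 0.32696 Fe and 0.32696 O.
37.91 wt% SiO2 ÷ 60.083 g/mol = 0.63096 mol, giving 0.63096 Si and 1.26192 O.
Oxygen sums to 2.52353; scaling by 4/2.52353 = 1.58508 puts the formula on 4 O.
Fe: 0.32696 × 1.58508 = 0.518 atoms per formula unit.

0.518 Fe apfu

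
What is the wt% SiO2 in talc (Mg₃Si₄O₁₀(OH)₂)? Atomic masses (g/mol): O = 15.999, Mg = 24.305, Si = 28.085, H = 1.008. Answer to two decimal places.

M(Mg₃Si₄O₁₀(OH)₂) = 379.259 g/mol; M(SiO2) = 60.083 g/mol.
Moles SiO2 per formula unit = 4 Si ÷ 1 = 4.0000.
SiO2 fraction = (4.0000 × 60.083) / 379.259 = 240.332/379.259 = 0.6337.

63.37 wt%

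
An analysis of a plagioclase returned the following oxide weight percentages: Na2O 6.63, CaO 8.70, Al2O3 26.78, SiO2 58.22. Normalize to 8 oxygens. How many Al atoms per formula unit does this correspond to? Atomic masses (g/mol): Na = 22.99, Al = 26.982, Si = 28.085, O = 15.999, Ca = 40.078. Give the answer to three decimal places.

1.406 Al apfu

6.63 wt% Na2O ÷ 61.979 g/mol = 0.10697 mol, giving 0.21394 Na and 0.10697 O.
8.70 wt% CaO ÷ 56.077 g/mol = 0.15514 mol, giving 0.15514 Ca and 0.15514 O.
26.78 wt% Al2O3 ÷ 101.961 g/mol = 0.26265 mol, giving 0.52530 Al and 0.78795 O.
58.22 wt% SiO2 ÷ 60.083 g/mol = 0.96899 mol, giving 0.96899 Si and 1.93798 O.
Oxygen sums to 2.98804; scaling by 8/2.98804 = 2.67734 puts the formula on 8 O.
Al: 0.52530 × 2.67734 = 1.406 atoms per formula unit.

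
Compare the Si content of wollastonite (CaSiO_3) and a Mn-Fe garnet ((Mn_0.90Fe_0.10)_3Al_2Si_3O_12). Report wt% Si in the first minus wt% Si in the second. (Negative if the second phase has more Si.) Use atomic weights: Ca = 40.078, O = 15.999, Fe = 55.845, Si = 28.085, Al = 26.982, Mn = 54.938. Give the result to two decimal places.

Si in CaSiO_3: molar mass 116.160 g/mol; 1×28.085 = 28.085 g → 24.18 wt%.
Si in (Mn_0.90Fe_0.10)_3Al_2Si_3O_12: molar mass 495.293 g/mol; 3×28.085 = 84.255 g → 17.01 wt%.
Difference = 24.18 − 17.01 = 7.17 percentage points.

7.17 percentage points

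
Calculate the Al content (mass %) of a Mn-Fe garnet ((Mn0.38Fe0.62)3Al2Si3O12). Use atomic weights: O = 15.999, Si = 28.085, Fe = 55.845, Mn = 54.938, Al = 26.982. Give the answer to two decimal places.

Formula mass = 1.14*54.938 + 1.86*55.845 + 2*26.982 + 3*28.085 + 12*15.999 = 496.708 g/mol, of which 53.964 g is Al.
So Al makes up 53.964/496.708 = 0.1086 of the mass, i.e. 10.86%.

10.86 mass %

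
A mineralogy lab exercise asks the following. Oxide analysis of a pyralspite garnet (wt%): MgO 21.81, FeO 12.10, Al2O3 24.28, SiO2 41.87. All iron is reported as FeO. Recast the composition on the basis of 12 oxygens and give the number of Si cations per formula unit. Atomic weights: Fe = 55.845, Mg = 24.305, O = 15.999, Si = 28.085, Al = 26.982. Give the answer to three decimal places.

2.968 Si apfu

MgO: 21.81/40.304 = 0.54114 mol → 0.54114 mol Mg, 0.54114 mol O.
FeO: 12.10/71.844 = 0.16842 mol → 0.16842 mol Fe, 0.16842 mol O.
Al2O3: 24.28/101.961 = 0.23813 mol → 0.47626 mol Al, 0.71439 mol O.
SiO2: 41.87/60.083 = 0.69687 mol → 0.69687 mol Si, 1.39374 mol O.
Total oxygen = 2.81769 mol. Normalization factor = 12/2.81769 = 4.25881.
Si per 12 O = 0.69687 × 4.25881 = 2.968.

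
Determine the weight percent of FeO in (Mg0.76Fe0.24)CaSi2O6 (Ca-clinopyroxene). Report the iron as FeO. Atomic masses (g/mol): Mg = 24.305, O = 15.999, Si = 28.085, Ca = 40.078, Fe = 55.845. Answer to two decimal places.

Molar mass of (Mg0.76Fe0.24)CaSi2O6 = 0.76×24.305 + 0.24×55.845 + 1×40.078 + 2×28.085 + 6×15.999 = 224.117 g/mol.
Each formula unit contains 0.24 Fe, equivalent to 0.24/1 = 0.2400 mol FeO.
M(FeO) = 1×55.845 + 1×15.999 = 71.844 g/mol.
Mass of FeO per formula unit = 0.2400 × 71.844 = 17.243 g.
FeO wt% = 17.243 / 224.117 × 100 = 7.69%.

7.69 wt%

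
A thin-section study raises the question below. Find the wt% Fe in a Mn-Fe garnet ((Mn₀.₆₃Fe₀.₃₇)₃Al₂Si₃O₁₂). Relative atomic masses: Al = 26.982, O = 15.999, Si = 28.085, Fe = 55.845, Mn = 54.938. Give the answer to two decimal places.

12.50 mass %

Formula mass = 1.89*54.938 + 1.11*55.845 + 2*26.982 + 3*28.085 + 12*15.999 = 496.028 g/mol, of which 61.988 g is Fe.
So Fe makes up 61.988/496.028 = 0.1250 of the mass, i.e. 12.50%.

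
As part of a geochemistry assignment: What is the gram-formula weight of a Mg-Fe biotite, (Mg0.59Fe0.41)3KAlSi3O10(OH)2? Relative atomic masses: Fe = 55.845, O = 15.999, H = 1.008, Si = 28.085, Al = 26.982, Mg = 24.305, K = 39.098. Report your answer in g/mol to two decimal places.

M = 1.77×24.305 + 1.23×55.845 + 1×39.098 + 1×26.982 + 3×28.085 + 12×15.999 + 2×1.008

456.05 g/mol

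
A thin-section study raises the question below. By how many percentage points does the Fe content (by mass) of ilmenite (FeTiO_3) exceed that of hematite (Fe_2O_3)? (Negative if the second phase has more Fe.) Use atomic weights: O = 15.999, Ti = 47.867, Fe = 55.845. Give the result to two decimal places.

-33.13 percentage points

First mineral: 55.845 g Fe in 151.709 g formula = 36.81 wt% Fe.
Second mineral: 111.690 g Fe in 159.687 g formula = 69.94 wt% Fe.
36.81% − 69.94% gives a difference of -33.13 percentage points.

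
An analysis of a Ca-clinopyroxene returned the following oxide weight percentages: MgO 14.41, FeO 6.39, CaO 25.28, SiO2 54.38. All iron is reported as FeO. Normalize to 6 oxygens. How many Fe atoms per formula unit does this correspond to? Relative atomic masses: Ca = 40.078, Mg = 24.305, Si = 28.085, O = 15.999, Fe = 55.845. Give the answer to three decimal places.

0.197 Fe apfu

MgO (M=40.304): mol = 0.35753; Mg = 0.35753, O = 0.35753.
FeO (M=71.844): mol = 0.08894; Fe = 0.08894, O = 0.08894.
CaO (M=56.077): mol = 0.45081; Ca = 0.45081, O = 0.45081.
SiO2 (M=60.083): mol = 0.90508; Si = 0.90508, O = 1.81016.
ΣO = 2.70744; factor = 6/ΣO = 2.21612.
Fe apfu = 0.08894 × 2.21612 = 0.197.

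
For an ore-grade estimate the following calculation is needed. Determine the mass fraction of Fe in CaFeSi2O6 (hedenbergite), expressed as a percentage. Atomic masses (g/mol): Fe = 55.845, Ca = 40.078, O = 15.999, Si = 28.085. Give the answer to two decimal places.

M(CaFeSi2O6) = 248.087 g/mol.
Fe contributes 1 × 55.845 = 55.845 g per mole.
55.845/248.087 = 0.2251 → 22.51%.

22.51 weight percent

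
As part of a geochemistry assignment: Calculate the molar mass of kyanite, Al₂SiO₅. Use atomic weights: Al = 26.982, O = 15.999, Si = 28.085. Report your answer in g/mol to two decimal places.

Al: 2 × 26.982 = 53.9640
Si: 1 × 28.085 = 28.0850
O: 5 × 15.999 = 79.9950
Summing the contributions gives the formula mass.

162.04 g/mol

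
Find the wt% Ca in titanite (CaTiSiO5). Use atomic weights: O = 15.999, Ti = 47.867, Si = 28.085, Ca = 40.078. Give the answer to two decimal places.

20.45 mass %

Formula mass = 1*40.078 + 1*47.867 + 1*28.085 + 5*15.999 = 196.025 g/mol, of which 40.078 g is Ca.
So Ca makes up 40.078/196.025 = 0.2045 of the mass, i.e. 20.45%.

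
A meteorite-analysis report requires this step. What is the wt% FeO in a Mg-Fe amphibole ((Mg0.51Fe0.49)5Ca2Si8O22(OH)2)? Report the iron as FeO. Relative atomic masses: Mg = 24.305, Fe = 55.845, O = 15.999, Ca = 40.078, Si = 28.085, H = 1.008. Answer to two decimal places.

19.79 wt%

Molar mass of (Mg0.51Fe0.49)5Ca2Si8O22(OH)2 = 2.55*24.305 + 2.45*55.845 + 2*40.078 + 8*28.085 + 24*15.999 + 2*1.008 = 889.626 g/mol.
Each formula unit contains 2.45 Fe, equivalent to 2.45/1 = 2.4500 mol FeO.
M(FeO) = 1×55.845 + 1×15.999 = 71.844 g/mol.
Mass of FeO per formula unit = 2.4500 × 71.844 = 176.018 g.
FeO wt% = 176.018 / 889.626 × 100 = 19.79%.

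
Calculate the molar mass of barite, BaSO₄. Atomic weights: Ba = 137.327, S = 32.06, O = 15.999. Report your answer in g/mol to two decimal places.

233.38 g/mol

M = 1·137.327 + 1·32.06 + 4·15.999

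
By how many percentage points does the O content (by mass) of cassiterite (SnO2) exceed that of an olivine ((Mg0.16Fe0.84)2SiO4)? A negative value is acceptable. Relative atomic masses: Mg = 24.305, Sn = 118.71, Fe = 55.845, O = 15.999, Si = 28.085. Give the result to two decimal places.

O in SnO2: molar mass 150.708 g/mol; 2×15.999 = 31.998 g → 21.23 wt%.
O in (Mg0.16Fe0.84)2SiO4: molar mass 193.678 g/mol; 4×15.999 = 63.996 g → 33.04 wt%.
Difference = 21.23 − 33.04 = -11.81 percentage points.

-11.81 percentage points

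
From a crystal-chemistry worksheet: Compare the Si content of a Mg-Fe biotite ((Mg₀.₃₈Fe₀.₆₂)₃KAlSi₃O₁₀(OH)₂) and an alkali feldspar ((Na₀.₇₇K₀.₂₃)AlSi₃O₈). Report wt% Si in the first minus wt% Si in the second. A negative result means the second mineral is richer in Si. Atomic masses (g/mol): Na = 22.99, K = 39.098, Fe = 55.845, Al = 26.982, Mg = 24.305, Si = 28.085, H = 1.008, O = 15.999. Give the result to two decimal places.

M((Mg₀.₃₈Fe₀.₆₂)₃KAlSi₃O₁₀(OH)₂) = 475.918 g/mol, so wt% Si = 84.255/475.918 × 100 = 17.70%.
M((Na₀.₇₇K₀.₂₃)AlSi₃O₈) = 265.924 g/mol, so wt% Si = 84.255/265.924 × 100 = 31.68%.
17.70 − 31.68 = -13.98 pp.

-13.98 percentage points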